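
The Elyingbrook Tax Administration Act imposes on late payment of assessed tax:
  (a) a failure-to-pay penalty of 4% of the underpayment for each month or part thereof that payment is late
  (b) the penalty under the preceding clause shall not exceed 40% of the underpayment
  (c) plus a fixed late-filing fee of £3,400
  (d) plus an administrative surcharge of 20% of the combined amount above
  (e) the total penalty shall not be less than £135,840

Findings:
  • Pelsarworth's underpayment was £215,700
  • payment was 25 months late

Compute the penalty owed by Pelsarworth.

Accrued rate: 4% × 25 = 100%, capped at 40% → 40%
Failure-to-pay penalty: 40% of £215,700 = £86,280
Penalty before surcharge: £86,280 + £3,400 = £89,680
Administrative surcharge: 20% of £89,680 = £17,936
Total penalty: £89,680 + £17,936 = £107,616
Minimum £135,840: £107,616 is below the minimum → £135,840

£135,840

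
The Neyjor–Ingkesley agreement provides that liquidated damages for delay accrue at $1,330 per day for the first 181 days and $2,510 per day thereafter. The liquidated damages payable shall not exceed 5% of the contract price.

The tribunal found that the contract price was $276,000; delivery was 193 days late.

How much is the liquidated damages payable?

First 181 days: 181 × $1,330 = $240,730
Remaining days: (193 − 181) × $2,510 = $30,120
Accrued per-day damages: $240,730 + $30,120 = $270,850
Cap: 5% of $276,000 = $13,800
Cap at $13,800: $270,850 exceeds the cap → $13,800

$13,800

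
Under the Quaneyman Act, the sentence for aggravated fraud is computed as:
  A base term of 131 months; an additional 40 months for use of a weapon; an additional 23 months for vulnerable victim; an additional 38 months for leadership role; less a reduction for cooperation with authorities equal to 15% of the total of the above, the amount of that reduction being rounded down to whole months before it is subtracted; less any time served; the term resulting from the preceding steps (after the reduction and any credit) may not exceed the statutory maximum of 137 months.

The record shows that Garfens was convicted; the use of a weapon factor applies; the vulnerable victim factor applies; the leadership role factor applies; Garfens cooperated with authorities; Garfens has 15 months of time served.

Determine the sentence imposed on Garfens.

Use of a weapon enhancement: +40 months
Vulnerable victim enhancement: +23 months
Leadership role enhancement: +38 months
Adjusted term: 131 months + 40 months + 23 months + 38 months = 232 months
Cooperation with authorities reduction: 15% of 232 months = 34 months (rounded down)
After reduction: 232 − 34 = 198 months
Less time served: 198 months − 15 months = 183 months
Cap at 137 months: 183 months exceeds the cap → 137 months

137 months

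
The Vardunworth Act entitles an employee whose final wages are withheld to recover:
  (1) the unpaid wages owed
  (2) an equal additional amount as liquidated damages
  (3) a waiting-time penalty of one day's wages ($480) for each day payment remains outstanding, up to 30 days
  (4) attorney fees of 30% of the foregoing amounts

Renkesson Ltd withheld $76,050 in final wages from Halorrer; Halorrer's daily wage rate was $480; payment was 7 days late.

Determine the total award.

$202,098

Liquidated damages (equal amount): $76,050
Penalty days: min(7, 30) = 7
Waiting-time penalty: 7 × $480 = $3,360
Subtotal: $76,050 + $76,050 + $3,360 = $155,460
Attorney fees: 30% of $155,460 = $46,638
Total award: $155,460 + $46,638 = $202,098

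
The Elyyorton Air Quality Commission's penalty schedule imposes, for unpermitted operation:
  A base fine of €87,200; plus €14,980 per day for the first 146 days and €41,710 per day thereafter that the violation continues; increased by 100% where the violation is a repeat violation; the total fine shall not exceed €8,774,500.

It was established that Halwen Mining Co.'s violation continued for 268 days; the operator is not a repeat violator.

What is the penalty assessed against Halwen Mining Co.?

€7,362,900

First 146 days: 146 × €14,980 = €2,187,080
Remaining days: (268 − 146) × €41,710 = €5,088,620
Per-day component: €2,187,080 + €5,088,620 = €7,275,700
Base plus per-day: €87,200 + €7,275,700 = €7,362,900
The operator is not a repeat violator: no 100% increase.
Cap at €8,774,500: €7,362,900 is within the cap, no reduction.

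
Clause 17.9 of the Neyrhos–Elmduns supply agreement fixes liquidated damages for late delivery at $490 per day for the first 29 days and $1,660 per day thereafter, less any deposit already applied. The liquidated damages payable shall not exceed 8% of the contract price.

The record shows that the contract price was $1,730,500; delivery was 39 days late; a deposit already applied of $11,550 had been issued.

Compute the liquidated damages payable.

First 29 days: 29 × $490 = $14,210
Remaining days: (39 − 29) × $1,660 = $16,600
Accrued per-day damages: $14,210 + $16,600 = $30,810
Less deposit already applied: $30,810 − $11,550 = $19,260
Cap: 8% of $1,730,500 = $138,440
Cap at $138,440: $19,260 is within the cap, no reduction.

$19,260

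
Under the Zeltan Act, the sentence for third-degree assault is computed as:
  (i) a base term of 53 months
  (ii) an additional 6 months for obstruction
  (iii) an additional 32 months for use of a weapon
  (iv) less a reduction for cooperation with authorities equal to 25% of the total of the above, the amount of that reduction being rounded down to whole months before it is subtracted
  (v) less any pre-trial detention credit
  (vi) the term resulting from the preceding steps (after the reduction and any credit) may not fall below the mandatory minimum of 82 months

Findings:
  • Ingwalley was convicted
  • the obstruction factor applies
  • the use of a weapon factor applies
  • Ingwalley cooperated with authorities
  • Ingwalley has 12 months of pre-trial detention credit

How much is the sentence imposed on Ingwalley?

Obstruction enhancement: +6 months
Use of a weapon enhancement: +32 months
Adjusted term: 53 months + 6 months + 32 months = 91 months
Cooperation with authorities reduction: 25% of 91 months = 22 months (rounded down)
After reduction: 91 − 22 = 69 months
Less pre-trial detention credit: 69 months − 12 months = 57 months
Minimum 82 months: 57 months is below the minimum → 82 months

Sentence: 82 months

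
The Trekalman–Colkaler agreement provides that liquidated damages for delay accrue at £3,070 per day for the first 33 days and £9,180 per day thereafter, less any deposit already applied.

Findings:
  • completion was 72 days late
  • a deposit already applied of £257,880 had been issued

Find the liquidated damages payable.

£201,450

First 33 days: 33 × £3,070 = £101,310
Remaining days: (72 − 33) × £9,180 = £358,020
Accrued per-day damages: £101,310 + £358,020 = £459,330
Less deposit already applied: £459,330 − £257,880 = £201,450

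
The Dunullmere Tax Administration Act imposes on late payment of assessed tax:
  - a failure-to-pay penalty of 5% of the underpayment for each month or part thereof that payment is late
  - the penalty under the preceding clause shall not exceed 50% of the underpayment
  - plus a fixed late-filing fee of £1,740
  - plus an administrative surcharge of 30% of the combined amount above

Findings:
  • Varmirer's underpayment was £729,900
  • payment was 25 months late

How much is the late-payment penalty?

Accrued rate: 5% × 25 = 125%, capped at 50% → 50%
Failure-to-pay penalty: 50% of £729,900 = £364,950
Penalty before surcharge: £364,950 + £1,740 = £366,690
Administrative surcharge: 30% of £366,690 = £110,007
Total penalty: £366,690 + £110,007 = £476,697

£476,697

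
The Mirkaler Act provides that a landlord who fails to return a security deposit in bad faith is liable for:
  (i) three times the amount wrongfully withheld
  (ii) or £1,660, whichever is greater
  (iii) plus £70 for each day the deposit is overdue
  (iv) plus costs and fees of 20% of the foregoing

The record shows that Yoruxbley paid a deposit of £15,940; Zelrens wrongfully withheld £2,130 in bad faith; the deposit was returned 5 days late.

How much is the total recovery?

Trebled: 3 × £2,130 = £6,390
Minimum £1,660: £6,390 meets the minimum, no increase.
Late-return penalty: 5 × £70 = £350
Damages plus late penalty: £6,390 + £350 = £6,740
Costs and fees: 20% of £6,740 = £1,348
Total recovery: £6,740 + £1,348 = £8,088

£8,088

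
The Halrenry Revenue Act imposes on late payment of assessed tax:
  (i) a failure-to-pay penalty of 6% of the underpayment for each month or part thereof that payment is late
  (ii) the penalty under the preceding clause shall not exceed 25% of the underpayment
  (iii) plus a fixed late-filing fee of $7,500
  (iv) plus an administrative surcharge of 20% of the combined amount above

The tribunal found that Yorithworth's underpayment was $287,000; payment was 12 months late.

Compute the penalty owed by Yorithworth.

$95,100

Accrued rate: 6% × 12 = 72%, capped at 25% → 25%
Failure-to-pay penalty: 25% of $287,000 = $71,750
Penalty before surcharge: $71,750 + $7,500 = $79,250
Administrative surcharge: 20% of $79,250 = $15,850
Total penalty: $79,250 + $15,850 = $95,100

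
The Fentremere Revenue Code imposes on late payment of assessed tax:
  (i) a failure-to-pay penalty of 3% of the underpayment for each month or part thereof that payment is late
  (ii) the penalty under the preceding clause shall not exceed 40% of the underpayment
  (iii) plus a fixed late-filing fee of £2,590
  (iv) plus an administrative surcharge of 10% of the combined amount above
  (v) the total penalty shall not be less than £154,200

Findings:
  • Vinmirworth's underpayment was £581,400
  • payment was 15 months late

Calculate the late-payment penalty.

£258,665

Accrued rate: 3% × 15 = 45%, capped at 40% → 40%
Failure-to-pay penalty: 40% of £581,400 = £232,560
Penalty before surcharge: £232,560 + £2,590 = £235,150
Administrative surcharge: 10% of £235,150 = £23,515
Total penalty: £235,150 + £23,515 = £258,665
Minimum £154,200: £258,665 meets the minimum, no increase.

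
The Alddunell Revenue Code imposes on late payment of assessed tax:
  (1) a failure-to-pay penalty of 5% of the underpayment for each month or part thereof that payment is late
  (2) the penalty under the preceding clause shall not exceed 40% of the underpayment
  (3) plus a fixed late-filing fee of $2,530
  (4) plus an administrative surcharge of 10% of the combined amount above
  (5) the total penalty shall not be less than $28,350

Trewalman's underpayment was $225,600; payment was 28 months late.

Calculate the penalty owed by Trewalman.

Penalty: $102,047

Accrued rate: 5% × 28 = 140%, capped at 40% → 40%
Failure-to-pay penalty: 40% of $225,600 = $90,240
Penalty before surcharge: $90,240 + $2,530 = $92,770
Administrative surcharge: 10% of $92,770 = $9,277
Total penalty: $92,770 + $9,277 = $102,047
Minimum $28,350: $102,047 meets the minimum, no increase.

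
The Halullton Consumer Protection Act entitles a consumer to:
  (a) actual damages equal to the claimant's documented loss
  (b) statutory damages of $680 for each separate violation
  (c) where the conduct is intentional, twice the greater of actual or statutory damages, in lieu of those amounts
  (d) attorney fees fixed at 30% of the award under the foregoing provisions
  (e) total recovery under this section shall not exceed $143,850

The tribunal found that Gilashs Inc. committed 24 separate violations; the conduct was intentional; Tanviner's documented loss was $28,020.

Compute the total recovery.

$72,852

Statutory damages: 24 × $680 = $16,320
Greater of actual damages ($28,020) or statutory damages ($16,320): $28,020
Doubled: 2 × $28,020 = $56,040
Attorney fees: 30% of $56,040 = $16,812
Total before cap: $56,040 + $16,812 = $72,852
Cap at $143,850: $72,852 is within the cap, no reduction.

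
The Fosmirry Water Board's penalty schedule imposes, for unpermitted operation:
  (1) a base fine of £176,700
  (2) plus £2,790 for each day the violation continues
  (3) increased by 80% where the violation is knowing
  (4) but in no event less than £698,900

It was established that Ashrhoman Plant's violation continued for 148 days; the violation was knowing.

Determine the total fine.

Civil penalty: £1,061,316

Per-day component: 148 × £2,790 = £412,920
Base plus per-day: £176,700 + £412,920 = £589,620
Enhancement: 80% of £589,620 = £471,696
Enhanced fine: £589,620 + £471,696 = £1,061,316
Minimum £698,900: £1,061,316 meets the minimum, no increase.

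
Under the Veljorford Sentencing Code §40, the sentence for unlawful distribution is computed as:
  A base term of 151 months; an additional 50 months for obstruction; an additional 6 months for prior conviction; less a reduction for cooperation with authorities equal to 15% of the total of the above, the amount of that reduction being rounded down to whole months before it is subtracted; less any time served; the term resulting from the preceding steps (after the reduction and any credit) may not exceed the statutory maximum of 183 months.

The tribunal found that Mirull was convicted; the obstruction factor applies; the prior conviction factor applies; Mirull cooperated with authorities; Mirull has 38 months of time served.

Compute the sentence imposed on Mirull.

Obstruction enhancement: +50 months
Prior conviction enhancement: +6 months
Adjusted term: 151 months + 50 months + 6 months = 207 months
Cooperation with authorities reduction: 15% of 207 months = 31 months (rounded down)
After reduction: 207 − 31 = 176 months
Less time served: 176 months − 38 months = 138 months
Cap at 183 months: 138 months is within the cap, no reduction.

138 months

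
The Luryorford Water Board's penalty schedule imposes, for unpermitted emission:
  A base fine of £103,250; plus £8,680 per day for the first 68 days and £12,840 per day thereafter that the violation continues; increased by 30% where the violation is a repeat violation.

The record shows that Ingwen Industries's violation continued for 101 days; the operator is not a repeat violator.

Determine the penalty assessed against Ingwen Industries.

£1,117,210

First 68 days: 68 × £8,680 = £590,240
Remaining days: (101 − 68) × £12,840 = £423,720
Per-day component: £590,240 + £423,720 = £1,013,960
Base plus per-day: £103,250 + £1,013,960 = £1,117,210
The operator is not a repeat violator: no 30% increase.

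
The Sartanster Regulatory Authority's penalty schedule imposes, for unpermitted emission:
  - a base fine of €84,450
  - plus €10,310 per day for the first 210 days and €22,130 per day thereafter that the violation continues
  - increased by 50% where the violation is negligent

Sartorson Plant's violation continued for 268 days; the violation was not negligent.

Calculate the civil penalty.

First 210 days: 210 × €10,310 = €2,165,100
Remaining days: (268 − 210) × €22,130 = €1,283,540
Per-day component: €2,165,100 + €1,283,540 = €3,448,640
Base plus per-day: €84,450 + €3,448,640 = €3,533,090
The violation was not negligent: no 50% increase.

Civil penalty: €3,533,090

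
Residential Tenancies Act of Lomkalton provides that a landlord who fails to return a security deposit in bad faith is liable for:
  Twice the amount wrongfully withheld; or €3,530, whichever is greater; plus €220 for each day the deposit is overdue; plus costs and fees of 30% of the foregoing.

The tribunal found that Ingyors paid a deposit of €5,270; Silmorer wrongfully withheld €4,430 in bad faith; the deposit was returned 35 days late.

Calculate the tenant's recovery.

Doubled: 2 × €4,430 = €8,860
Minimum €3,530: €8,860 meets the minimum, no increase.
Late-return penalty: 35 × €220 = €7,700
Damages plus late penalty: €8,860 + €7,700 = €16,560
Costs and fees: 30% of €16,560 = €4,968
Total recovery: €16,560 + €4,968 = €21,528

€21,528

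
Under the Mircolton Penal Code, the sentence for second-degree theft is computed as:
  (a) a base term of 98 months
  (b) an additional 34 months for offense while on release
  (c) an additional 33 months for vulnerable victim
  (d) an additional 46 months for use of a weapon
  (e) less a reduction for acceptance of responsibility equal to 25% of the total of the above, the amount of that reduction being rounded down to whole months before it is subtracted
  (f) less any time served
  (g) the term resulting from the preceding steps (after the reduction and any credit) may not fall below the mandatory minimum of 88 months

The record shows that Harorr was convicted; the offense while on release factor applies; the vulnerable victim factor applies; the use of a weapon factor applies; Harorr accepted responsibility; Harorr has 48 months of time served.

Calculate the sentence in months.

111 months

Offense while on release enhancement: +34 months
Vulnerable victim enhancement: +33 months
Use of a weapon enhancement: +46 months
Adjusted term: 98 months + 34 months + 33 months + 46 months = 211 months
Acceptance of responsibility reduction: 25% of 211 months = 52 months (rounded down)
After reduction: 211 − 52 = 159 months
Less time served: 159 months − 48 months = 111 months
Minimum 88 months: 111 months meets the minimum, no increase.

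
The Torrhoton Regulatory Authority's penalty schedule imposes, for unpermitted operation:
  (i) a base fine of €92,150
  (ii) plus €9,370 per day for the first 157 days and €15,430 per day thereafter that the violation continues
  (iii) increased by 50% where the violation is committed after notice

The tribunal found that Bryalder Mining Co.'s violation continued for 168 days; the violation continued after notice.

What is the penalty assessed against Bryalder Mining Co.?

€2,599,455

First 157 days: 157 × €9,370 = €1,471,090
Remaining days: (168 − 157) × €15,430 = €169,730
Per-day component: €1,471,090 + €169,730 = €1,640,820
Base plus per-day: €92,150 + €1,640,820 = €1,732,970
Enhancement: 50% of €1,732,970 = €866,485
Enhanced fine: €1,732,970 + €866,485 = €2,599,455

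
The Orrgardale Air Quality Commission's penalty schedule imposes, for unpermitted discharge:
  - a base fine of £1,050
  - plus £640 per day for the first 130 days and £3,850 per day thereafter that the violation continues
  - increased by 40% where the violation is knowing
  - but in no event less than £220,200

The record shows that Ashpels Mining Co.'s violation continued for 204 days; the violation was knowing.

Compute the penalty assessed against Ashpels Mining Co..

First 130 days: 130 × £640 = £83,200
Remaining days: (204 − 130) × £3,850 = £284,900
Per-day component: £83,200 + £284,900 = £368,100
Base plus per-day: £1,050 + £368,100 = £369,150
Enhancement: 40% of £369,150 = £147,660
Enhanced fine: £369,150 + £147,660 = £516,810
Minimum £220,200: £516,810 meets the minimum, no increase.

£516,810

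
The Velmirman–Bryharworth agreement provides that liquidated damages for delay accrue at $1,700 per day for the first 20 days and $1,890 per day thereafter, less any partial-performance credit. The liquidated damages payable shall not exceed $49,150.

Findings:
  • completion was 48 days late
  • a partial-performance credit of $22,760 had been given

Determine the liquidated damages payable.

Liquidated damages: $49,150

First 20 days: 20 × $1,700 = $34,000
Remaining days: (48 − 20) × $1,890 = $52,920
Accrued per-day damages: $34,000 + $52,920 = $86,920
Less partial-performance credit: $86,920 − $22,760 = $64,160
Cap at $49,150: $64,160 exceeds the cap → $49,150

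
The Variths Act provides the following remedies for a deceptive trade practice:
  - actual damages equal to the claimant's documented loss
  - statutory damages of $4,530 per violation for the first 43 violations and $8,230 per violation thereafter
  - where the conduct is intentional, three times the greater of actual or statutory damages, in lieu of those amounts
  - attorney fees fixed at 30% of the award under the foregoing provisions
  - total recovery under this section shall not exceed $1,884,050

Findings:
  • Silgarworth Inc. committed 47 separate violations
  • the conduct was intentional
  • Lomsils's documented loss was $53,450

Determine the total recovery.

First 43 violations: 43 × $4,530 = $194,790
Remaining violations: (47 − 43) × $8,230 = $32,920
Statutory damages: $194,790 + $32,920 = $227,710
Greater of actual damages ($53,450) or statutory damages ($227,710): $227,710
Trebled: 3 × $227,710 = $683,130
Attorney fees: 30% of $683,130 = $204,939
Total before cap: $683,130 + $204,939 = $888,069
Cap at $1,884,050: $888,069 is within the cap, no reduction.

$888,069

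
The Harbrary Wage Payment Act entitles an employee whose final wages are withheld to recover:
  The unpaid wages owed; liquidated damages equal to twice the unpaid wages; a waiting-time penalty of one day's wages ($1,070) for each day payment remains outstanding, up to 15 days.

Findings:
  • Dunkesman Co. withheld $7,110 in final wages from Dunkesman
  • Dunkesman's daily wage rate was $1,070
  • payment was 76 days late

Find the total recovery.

$37,380

Doubled: 2 × $7,110 = $14,220
Penalty days: min(76, 15) = 15
Waiting-time penalty: 15 × $1,070 = $16,050
Total award: $7,110 + $14,220 + $16,050 = $37,380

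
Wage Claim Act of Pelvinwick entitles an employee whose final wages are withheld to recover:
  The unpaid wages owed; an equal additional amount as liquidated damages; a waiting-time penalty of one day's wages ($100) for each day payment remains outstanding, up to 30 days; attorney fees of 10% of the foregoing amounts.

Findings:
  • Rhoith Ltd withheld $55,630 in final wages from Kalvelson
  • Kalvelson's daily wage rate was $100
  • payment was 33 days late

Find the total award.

$125,686

Liquidated damages (equal amount): $55,630
Penalty days: min(33, 30) = 30
Waiting-time penalty: 30 × $100 = $3,000
Subtotal: $55,630 + $55,630 + $3,000 = $114,260
Attorney fees: 10% of $114,260 = $11,426
Total award: $114,260 + $11,426 = $125,686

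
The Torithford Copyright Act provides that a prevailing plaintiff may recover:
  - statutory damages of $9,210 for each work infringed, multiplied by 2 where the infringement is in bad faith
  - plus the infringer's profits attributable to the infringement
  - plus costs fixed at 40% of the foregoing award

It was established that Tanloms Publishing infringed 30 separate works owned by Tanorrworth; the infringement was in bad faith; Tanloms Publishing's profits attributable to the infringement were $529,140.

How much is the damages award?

$1,514,436

Statutory damages: 30 × $9,210 = $276,300
Doubled: 2 × $276,300 = $552,600
Combined award: $552,600 + $529,140 = $1,081,740
Costs: 40% of $1,081,740 = $432,696
Award plus costs: $1,081,740 + $432,696 = $1,514,436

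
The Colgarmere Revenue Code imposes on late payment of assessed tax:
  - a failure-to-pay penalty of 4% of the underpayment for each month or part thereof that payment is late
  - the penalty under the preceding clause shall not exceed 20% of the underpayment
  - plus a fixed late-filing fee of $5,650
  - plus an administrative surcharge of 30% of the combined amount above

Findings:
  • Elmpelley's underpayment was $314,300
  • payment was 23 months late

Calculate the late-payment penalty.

Accrued rate: 4% × 23 = 92%, capped at 20% → 20%
Failure-to-pay penalty: 20% of $314,300 = $62,860
Penalty before surcharge: $62,860 + $5,650 = $68,510
Administrative surcharge: 30% of $68,510 = $20,553
Total penalty: $68,510 + $20,553 = $89,063

$89,063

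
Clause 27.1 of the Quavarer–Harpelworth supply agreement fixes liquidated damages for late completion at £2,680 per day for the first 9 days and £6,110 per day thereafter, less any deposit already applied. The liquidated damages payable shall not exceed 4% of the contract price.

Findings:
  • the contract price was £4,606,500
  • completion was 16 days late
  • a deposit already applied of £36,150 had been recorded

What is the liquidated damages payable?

First 9 days: 9 × £2,680 = £24,120
Remaining days: (16 − 9) × £6,110 = £42,770
Accrued per-day damages: £24,120 + £42,770 = £66,890
Less deposit already applied: £66,890 − £36,150 = £30,740
Cap: 4% of £4,606,500 = £184,260
Cap at £184,260: £30,740 is within the cap, no reduction.

£30,740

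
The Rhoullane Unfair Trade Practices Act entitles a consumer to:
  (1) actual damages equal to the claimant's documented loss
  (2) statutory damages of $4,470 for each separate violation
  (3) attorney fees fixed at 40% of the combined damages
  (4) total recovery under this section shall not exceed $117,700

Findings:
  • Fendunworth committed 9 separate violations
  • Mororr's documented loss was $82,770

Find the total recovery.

$117,700

Statutory damages: 9 × $4,470 = $40,230
Combined damages: $82,770 + $40,230 = $123,000
Attorney fees: 40% of $123,000 = $49,200
Total before cap: $123,000 + $49,200 = $172,200
Cap at $117,700: $172,200 exceeds the cap → $117,700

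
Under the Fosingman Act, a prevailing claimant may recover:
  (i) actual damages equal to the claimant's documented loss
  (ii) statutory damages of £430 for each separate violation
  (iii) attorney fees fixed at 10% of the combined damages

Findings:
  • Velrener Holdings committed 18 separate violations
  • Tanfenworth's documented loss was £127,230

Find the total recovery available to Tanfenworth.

£148,467

Statutory damages: 18 × £430 = £7,740
Combined damages: £127,230 + £7,740 = £134,970
Attorney fees: 10% of £134,970 = £13,497
Total recovery: £134,970 + £13,497 = £148,467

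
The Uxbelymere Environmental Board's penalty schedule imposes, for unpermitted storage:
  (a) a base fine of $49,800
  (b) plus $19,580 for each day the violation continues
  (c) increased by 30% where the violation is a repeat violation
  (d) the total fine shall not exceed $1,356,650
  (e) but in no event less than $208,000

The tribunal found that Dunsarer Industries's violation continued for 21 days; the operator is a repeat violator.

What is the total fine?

$599,274

Per-day component: 21 × $19,580 = $411,180
Base plus per-day: $49,800 + $411,180 = $460,980
Enhancement: 30% of $460,980 = $138,294
Enhanced fine: $460,980 + $138,294 = $599,274
Cap at $1,356,650: $599,274 is within the cap, no reduction.
Minimum $208,000: $599,274 meets the minimum, no increase.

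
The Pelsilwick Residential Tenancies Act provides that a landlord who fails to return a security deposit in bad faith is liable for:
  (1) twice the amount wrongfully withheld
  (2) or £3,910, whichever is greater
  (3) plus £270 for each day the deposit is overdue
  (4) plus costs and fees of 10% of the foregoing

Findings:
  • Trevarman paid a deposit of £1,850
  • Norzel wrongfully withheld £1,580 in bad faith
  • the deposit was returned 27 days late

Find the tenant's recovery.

Doubled: 2 × £1,580 = £3,160
Minimum £3,910: £3,160 is below the minimum → £3,910
Late-return penalty: 27 × £270 = £7,290
Damages plus late penalty: £3,910 + £7,290 = £11,200
Costs and fees: 10% of £11,200 = £1,120
Total recovery: £11,200 + £1,120 = £12,320

£12,320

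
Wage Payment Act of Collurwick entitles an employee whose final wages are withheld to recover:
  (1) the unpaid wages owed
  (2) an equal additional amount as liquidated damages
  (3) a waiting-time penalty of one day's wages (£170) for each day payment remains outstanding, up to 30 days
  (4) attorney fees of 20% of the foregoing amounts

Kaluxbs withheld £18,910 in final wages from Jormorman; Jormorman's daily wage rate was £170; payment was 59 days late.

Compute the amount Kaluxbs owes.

£51,504

Liquidated damages (equal amount): £18,910
Penalty days: min(59, 30) = 30
Waiting-time penalty: 30 × £170 = £5,100
Subtotal: £18,910 + £18,910 + £5,100 = £42,920
Attorney fees: 20% of £42,920 = £8,584
Total award: £42,920 + £8,584 = £51,504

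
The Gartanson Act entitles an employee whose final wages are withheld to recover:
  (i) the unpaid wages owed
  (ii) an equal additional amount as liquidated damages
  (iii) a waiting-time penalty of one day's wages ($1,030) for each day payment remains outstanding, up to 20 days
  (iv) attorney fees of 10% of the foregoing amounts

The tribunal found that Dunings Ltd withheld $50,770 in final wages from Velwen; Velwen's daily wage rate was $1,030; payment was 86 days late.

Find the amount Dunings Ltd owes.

Total award: $134,354

Liquidated damages (equal amount): $50,770
Penalty days: min(86, 20) = 20
Waiting-time penalty: 20 × $1,030 = $20,600
Subtotal: $50,770 + $50,770 + $20,600 = $122,140
Attorney fees: 10% of $122,140 = $12,214
Total award: $122,140 + $12,214 = $134,354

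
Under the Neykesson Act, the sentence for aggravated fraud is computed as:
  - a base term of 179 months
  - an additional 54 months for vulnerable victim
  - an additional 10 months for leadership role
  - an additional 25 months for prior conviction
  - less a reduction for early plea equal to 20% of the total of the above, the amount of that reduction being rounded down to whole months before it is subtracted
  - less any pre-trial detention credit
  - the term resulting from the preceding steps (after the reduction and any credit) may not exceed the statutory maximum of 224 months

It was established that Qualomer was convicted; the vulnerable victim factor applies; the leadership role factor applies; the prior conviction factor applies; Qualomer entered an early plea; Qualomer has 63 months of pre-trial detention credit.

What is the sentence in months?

152 months

Vulnerable victim enhancement: +54 months
Leadership role enhancement: +10 months
Prior conviction enhancement: +25 months
Adjusted term: 179 months + 54 months + 10 months + 25 months = 268 months
Early plea reduction: 20% of 268 months = 53 months (rounded down)
After reduction: 268 − 53 = 215 months
Less pre-trial detention credit: 215 months − 63 months = 152 months
Cap at 224 months: 152 months is within the cap, no reduction.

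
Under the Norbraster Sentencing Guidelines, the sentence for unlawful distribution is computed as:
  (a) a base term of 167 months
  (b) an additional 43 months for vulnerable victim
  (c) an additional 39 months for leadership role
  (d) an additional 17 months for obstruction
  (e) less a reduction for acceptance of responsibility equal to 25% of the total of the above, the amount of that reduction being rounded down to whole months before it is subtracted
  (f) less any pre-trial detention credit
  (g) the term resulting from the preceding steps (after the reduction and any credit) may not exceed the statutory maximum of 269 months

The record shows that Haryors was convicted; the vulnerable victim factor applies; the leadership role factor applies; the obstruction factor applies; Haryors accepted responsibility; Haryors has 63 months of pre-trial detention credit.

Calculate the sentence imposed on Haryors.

Sentence: 137 months

Vulnerable victim enhancement: +43 months
Leadership role enhancement: +39 months
Obstruction enhancement: +17 months
Adjusted term: 167 months + 43 months + 39 months + 17 months = 266 months
Acceptance of responsibility reduction: 25% of 266 months = 66 months (rounded down)
After reduction: 266 − 66 = 200 months
Less pre-trial detention credit: 200 months − 63 months = 137 months
Cap at 269 months: 137 months is within the cap, no reduction.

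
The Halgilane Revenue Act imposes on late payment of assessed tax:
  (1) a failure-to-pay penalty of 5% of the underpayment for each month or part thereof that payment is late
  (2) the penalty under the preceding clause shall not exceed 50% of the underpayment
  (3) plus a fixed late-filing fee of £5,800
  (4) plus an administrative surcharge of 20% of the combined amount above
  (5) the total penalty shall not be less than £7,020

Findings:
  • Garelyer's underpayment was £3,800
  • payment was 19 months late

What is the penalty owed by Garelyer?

Accrued rate: 5% × 19 = 95%, capped at 50% → 50%
Failure-to-pay penalty: 50% of £3,800 = £1,900
Penalty before surcharge: £1,900 + £5,800 = £7,700
Administrative surcharge: 20% of £7,700 = £1,540
Total penalty: £7,700 + £1,540 = £9,240
Minimum £7,020: £9,240 meets the minimum, no increase.

£9,240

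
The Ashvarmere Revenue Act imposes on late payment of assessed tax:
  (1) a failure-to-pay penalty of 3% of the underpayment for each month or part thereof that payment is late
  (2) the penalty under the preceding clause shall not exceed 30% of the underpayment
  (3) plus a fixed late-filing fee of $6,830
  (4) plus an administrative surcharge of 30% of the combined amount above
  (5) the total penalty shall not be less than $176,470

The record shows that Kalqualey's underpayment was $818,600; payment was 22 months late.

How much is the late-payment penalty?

Accrued rate: 3% × 22 = 66%, capped at 30% → 30%
Failure-to-pay penalty: 30% of $818,600 = $245,580
Penalty before surcharge: $245,580 + $6,830 = $252,410
Administrative surcharge: 30% of $252,410 = $75,723
Total penalty: $252,410 + $75,723 = $328,133
Minimum $176,470: $328,133 meets the minimum, no increase.

$328,133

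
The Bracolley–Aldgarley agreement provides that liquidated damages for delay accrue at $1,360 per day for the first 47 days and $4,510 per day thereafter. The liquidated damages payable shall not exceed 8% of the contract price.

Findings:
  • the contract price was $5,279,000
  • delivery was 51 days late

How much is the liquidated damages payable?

First 47 days: 47 × $1,360 = $63,920
Remaining days: (51 − 47) × $4,510 = $18,040
Accrued per-day damages: $63,920 + $18,040 = $81,960
Cap: 8% of $5,279,000 = $422,320
Cap at $422,320: $81,960 is within the cap, no reduction.

$81,960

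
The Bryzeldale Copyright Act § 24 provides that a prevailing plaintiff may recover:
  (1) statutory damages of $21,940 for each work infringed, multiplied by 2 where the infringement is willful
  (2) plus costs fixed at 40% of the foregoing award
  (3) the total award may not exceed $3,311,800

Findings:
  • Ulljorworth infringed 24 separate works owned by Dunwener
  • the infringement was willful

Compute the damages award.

$1,474,368

Statutory damages: 24 × $21,940 = $526,560
Doubled: 2 × $526,560 = $1,053,120
Costs: 40% of $1,053,120 = $421,248
Award plus costs: $1,053,120 + $421,248 = $1,474,368
Cap at $3,311,800: $1,474,368 is within the cap, no reduction.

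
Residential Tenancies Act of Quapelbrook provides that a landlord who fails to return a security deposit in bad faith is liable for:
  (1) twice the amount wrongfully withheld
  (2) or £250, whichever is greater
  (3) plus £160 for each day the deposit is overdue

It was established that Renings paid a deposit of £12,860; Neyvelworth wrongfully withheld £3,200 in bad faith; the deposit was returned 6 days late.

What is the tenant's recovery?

Doubled: 2 × £3,200 = £6,400
Minimum £250: £6,400 meets the minimum, no increase.
Late-return penalty: 6 × £160 = £960
Damages plus late penalty: £6,400 + £960 = £7,360

£7,360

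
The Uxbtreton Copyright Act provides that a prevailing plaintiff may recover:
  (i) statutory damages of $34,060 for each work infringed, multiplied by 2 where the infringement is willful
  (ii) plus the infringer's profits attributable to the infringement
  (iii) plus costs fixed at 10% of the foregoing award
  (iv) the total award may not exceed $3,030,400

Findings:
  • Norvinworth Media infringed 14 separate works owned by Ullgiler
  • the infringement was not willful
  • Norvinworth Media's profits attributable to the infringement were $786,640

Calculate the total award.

Statutory damages: 14 × $34,060 = $476,840
Infringement not willful: no ×2 enhancement.
Combined award: $476,840 + $786,640 = $1,263,480
Costs: 10% of $1,263,480 = $126,348
Award plus costs: $1,263,480 + $126,348 = $1,389,828
Cap at $3,030,400: $1,389,828 is within the cap, no reduction.

$1,389,828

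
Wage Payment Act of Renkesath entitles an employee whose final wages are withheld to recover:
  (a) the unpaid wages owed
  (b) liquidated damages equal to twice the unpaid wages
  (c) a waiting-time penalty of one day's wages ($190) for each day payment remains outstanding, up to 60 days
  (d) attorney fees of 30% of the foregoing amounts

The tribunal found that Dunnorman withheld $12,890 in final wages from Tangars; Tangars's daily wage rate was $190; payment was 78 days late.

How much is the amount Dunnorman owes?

Total award: $65,091

Doubled: 2 × $12,890 = $25,780
Penalty days: min(78, 60) = 60
Waiting-time penalty: 60 × $190 = $11,400
Subtotal: $12,890 + $25,780 + $11,400 = $50,070
Attorney fees: 30% of $50,070 = $15,021
Total award: $50,070 + $15,021 = $65,091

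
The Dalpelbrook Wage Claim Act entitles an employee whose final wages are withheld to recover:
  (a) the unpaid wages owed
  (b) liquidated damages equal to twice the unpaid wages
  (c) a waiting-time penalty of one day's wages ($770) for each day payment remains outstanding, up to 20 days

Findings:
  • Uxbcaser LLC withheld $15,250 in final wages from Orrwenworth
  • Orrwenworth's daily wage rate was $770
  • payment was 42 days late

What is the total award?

Doubled: 2 × $15,250 = $30,500
Penalty days: min(42, 20) = 20
Waiting-time penalty: 20 × $770 = $15,400
Total award: $15,250 + $30,500 + $15,400 = $61,150

$61,150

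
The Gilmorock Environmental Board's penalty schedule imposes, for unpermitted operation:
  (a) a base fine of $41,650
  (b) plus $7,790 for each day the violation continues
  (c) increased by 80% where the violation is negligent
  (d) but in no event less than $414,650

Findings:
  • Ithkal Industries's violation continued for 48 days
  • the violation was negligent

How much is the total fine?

Per-day component: 48 × $7,790 = $373,920
Base plus per-day: $41,650 + $373,920 = $415,570
Enhancement: 80% of $415,570 = $332,456
Enhanced fine: $415,570 + $332,456 = $748,026
Minimum $414,650: $748,026 meets the minimum, no increase.

$748,026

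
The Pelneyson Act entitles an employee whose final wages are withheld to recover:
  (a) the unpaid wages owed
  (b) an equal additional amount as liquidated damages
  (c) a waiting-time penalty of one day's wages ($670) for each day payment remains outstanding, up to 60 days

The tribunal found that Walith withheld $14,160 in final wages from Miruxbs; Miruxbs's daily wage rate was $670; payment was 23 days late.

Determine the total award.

Liquidated damages (equal amount): $14,160
Penalty days: min(23, 60) = 23
Waiting-time penalty: 23 × $670 = $15,410
Total award: $14,160 + $14,160 + $15,410 = $43,730

$43,730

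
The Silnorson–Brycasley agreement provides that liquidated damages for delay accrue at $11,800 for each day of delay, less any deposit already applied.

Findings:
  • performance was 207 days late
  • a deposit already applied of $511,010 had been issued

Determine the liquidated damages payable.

$1,931,590

Per-day damages: 207 × $11,800 = $2,442,600
Less deposit already applied: $2,442,600 − $511,010 = $1,931,590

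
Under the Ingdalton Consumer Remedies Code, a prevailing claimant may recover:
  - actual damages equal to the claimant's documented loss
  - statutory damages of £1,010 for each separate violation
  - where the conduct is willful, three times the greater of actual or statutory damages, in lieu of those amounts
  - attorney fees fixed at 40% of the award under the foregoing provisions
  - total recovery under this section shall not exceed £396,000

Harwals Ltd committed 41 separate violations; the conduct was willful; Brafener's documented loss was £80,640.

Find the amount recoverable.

Statutory damages: 41 × £1,010 = £41,410
Greater of actual damages (£80,640) or statutory damages (£41,410): £80,640
Trebled: 3 × £80,640 = £241,920
Attorney fees: 40% of £241,920 = £96,768
Total before cap: £241,920 + £96,768 = £338,688
Cap at £396,000: £338,688 is within the cap, no reduction.

£338,688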